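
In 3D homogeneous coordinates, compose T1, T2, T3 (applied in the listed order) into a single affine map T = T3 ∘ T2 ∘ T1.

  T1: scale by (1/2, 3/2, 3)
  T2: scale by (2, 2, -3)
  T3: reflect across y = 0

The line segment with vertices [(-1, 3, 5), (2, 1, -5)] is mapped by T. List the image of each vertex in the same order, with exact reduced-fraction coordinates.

image vertices: (-1, -9, -45), (2, -3, 45)

T1 scale by (1/2, 3/2, 3): (-1, 3, 5) → (-1/2, 9/2, 15); (2, 1, -5) → (1, 3/2, -15)
T2 scale by (2, 2, -3): (-1/2, 9/2, 15) → (-1, 9, -45); (1, 3/2, -15) → (2, 3, 45)
T3 reflect across y = 0: (-1, 9, -45) → (-1, -9, -45); (2, 3, 45) → (2, -3, 45)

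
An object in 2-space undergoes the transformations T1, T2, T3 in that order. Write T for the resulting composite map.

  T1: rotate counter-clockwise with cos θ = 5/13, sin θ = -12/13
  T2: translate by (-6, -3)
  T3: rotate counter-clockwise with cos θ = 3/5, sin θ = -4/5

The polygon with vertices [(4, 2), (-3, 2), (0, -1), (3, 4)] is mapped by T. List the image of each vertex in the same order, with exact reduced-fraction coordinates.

image vertices: (-82/13, -19/13), (-179/65, 297/65), (-446/65, 228/65), (-53/13, -21/13)

T1 rotate counter-clockwise with cos θ = 5/13, sin θ = -12/13: (4, 2) → (44/13, -38/13); (-3, 2) → (9/13, 46/13); (0, -1) → (-12/13, -5/13); (3, 4) → (63/13, -16/13)
T2 translate by (-6, -3): (44/13, -38/13) → (-34/13, -77/13); (9/13, 46/13) → (-69/13, 7/13); (-12/13, -5/13) → (-90/13, -44/13); (63/13, -16/13) → (-15/13, -55/13)
T3 rotate counter-clockwise with cos θ = 3/5, sin θ = -4/5: (-34/13, -77/13) → (-82/13, -19/13); (-69/13, 7/13) → (-179/65, 297/65); (-90/13, -44/13) → (-446/65, 228/65); (-15/13, -55/13) → (-53/13, -21/13)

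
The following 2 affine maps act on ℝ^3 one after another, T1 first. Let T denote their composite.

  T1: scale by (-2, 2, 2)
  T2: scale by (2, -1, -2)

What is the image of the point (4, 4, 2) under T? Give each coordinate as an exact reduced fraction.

T1 scale by (-2, 2, 2): (4, 4, 2) → (-8, 8, 4)
T2 scale by (2, -1, -2): (-8, 8, 4) → (-16, -8, -8)

T(p) = (-16, -8, -8)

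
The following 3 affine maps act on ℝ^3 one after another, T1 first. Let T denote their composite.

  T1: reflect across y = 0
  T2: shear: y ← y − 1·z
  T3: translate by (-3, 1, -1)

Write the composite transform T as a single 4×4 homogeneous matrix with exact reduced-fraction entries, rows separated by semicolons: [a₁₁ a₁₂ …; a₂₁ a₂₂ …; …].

T1 = [1 0 0 0; 0 -1 0 0; 0 0 1 0; 0 0 0 1]
T2·T1 = [1 0 0 0; 0 -1 -1 0; 0 0 1 0; 0 0 0 1]
T3·…·T1 = [1 0 0 -3; 0 -1 -1 1; 0 0 1 -1; 0 0 0 1]

T = [1 0 0 -3; 0 -1 -1 1; 0 0 1 -1; 0 0 0 1]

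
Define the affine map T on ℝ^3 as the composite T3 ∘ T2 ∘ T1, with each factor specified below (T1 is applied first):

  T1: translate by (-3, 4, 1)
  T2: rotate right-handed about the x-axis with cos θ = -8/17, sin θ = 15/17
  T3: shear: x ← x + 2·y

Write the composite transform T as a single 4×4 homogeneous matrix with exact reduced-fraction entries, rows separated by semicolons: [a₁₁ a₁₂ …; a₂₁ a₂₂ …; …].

T = [1 -16/17 -30/17 -145/17; 0 -8/17 -15/17 -47/17; 0 15/17 -8/17 52/17; 0 0 0 1]

T1 = [1 0 0 -3; 0 1 0 4; 0 0 1 1; 0 0 0 1]
T2·T1 = [1 0 0 -3; 0 -8/17 -15/17 -47/17; 0 15/17 -8/17 52/17; 0 0 0 1]
T3·…·T1 = [1 -16/17 -30/17 -145/17; 0 -8/17 -15/17 -47/17; 0 15/17 -8/17 52/17; 0 0 0 1]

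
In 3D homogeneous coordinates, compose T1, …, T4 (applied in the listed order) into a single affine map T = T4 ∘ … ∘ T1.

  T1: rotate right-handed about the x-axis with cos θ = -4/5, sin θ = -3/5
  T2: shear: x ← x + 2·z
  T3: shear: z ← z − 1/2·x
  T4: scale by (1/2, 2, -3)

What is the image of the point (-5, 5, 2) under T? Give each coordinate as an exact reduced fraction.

T1 rotate right-handed about the x-axis with cos θ = -4/5, sin θ = -3/5: (-5, 5, 2) → (-5, -14/5, -23/5)
T2 shear: x ← x + 2·z: (-5, -14/5, -23/5) → (-71/5, -14/5, -23/5)
T3 shear: z ← z − 1/2·x: (-71/5, -14/5, -23/5) → (-71/5, -14/5, 5/2)
T4 scale by (1/2, 2, -3): (-71/5, -14/5, 5/2) → (-71/10, -28/5, -15/2)

T(p) = (-71/10, -28/5, -15/2)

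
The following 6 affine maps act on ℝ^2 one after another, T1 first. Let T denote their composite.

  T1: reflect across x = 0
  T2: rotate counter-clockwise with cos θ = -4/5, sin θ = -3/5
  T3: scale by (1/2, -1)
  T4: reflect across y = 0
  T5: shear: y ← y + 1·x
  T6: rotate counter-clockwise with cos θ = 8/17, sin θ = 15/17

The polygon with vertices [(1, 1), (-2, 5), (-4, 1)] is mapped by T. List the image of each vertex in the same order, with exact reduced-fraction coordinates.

image vertices: (-19/170, 29/34), (43/10, -3/2), (571/170, -111/34)

T1 reflect across x = 0: (1, 1) → (-1, 1); (-2, 5) → (2, 5); (-4, 1) → (4, 1)
T2 rotate counter-clockwise with cos θ = -4/5, sin θ = -3/5: (-1, 1) → (7/5, -1/5); (2, 5) → (7/5, -26/5); (4, 1) → (-13/5, -16/5)
T3 scale by (1/2, -1): (7/5, -1/5) → (7/10, 1/5); (7/5, -26/5) → (7/10, 26/5); (-13/5, -16/5) → (-13/10, 16/5)
T4 reflect across y = 0: (7/10, 1/5) → (7/10, -1/5); (7/10, 26/5) → (7/10, -26/5); (-13/10, 16/5) → (-13/10, -16/5)
T5 shear: y ← y + 1·x: (7/10, -1/5) → (7/10, 1/2); (7/10, -26/5) → (7/10, -9/2); (-13/10, -16/5) → (-13/10, -9/2)
T6 rotate counter-clockwise with cos θ = 8/17, sin θ = 15/17: (7/10, 1/2) → (-19/170, 29/34); (7/10, -9/2) → (43/10, -3/2); (-13/10, -9/2) → (571/170, -111/34)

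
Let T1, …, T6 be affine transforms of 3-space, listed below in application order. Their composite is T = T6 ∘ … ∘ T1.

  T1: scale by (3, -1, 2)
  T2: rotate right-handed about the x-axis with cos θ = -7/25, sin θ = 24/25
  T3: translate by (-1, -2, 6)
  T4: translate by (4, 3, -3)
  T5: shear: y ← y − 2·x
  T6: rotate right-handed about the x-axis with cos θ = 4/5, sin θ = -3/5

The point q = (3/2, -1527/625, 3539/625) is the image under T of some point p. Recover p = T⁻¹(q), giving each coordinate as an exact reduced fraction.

p = (-1/2, -1, 8/5)

T1 = [3 0 0 0; 0 -1 0 0; 0 0 2 0; 0 0 0 1]
T2·T1 = [3 0 0 0; 0 7/25 -48/25 0; 0 -24/25 -14/25 0; 0 0 0 1]
T3·…·T1 = [3 0 0 -1; 0 7/25 -48/25 -2; 0 -24/25 -14/25 6; 0 0 0 1]
T4·…·T1 = [3 0 0 3; 0 7/25 -48/25 1; 0 -24/25 -14/25 3; 0 0 0 1]
T5·…·T1 = [3 0 0 3; -6 7/25 -48/25 -5; 0 -24/25 -14/25 3; 0 0 0 1]
T6·…·T1 = [3 0 0 3; -24/5 -44/125 -234/125 -11/5; 18/5 -117/125 88/125 27/5; 0 0 0 1]
det M = -6; M⁻¹ = [1/3 0 0 -1; 14/25 -44/125 -117/125 13/5; -24/25 -117/250 22/125 9/10; 0 0 0 1]
M⁻¹ · (3/2, -1527/625, 3539/625)ᵀ = (-1/2, -1, 8/5)ᵀ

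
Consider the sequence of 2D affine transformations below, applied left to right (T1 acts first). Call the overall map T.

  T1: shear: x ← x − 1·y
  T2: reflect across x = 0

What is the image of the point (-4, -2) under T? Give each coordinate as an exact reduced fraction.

T(p) = (2, -2)

T1 shear: x ← x − 1·y: (-4, -2) → (-2, -2)
T2 reflect across x = 0: (-2, -2) → (2, -2)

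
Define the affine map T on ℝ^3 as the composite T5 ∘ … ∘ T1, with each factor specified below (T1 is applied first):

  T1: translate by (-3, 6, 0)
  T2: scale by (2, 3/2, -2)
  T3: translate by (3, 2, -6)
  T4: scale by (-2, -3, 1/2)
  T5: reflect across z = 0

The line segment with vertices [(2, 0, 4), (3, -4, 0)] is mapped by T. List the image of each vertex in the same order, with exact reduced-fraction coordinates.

image vertices: (-2, -33, 7), (-6, -15, 3)

T1 translate by (-3, 6, 0): (2, 0, 4) → (-1, 6, 4); (3, -4, 0) → (0, 2, 0)
T2 scale by (2, 3/2, -2): (-1, 6, 4) → (-2, 9, -8); (0, 2, 0) → (0, 3, 0)
T3 translate by (3, 2, -6): (-2, 9, -8) → (1, 11, -14); (0, 3, 0) → (3, 5, -6)
T4 scale by (-2, -3, 1/2): (1, 11, -14) → (-2, -33, -7); (3, 5, -6) → (-6, -15, -3)
T5 reflect across z = 0: (-2, -33, -7) → (-2, -33, 7); (-6, -15, -3) → (-6, -15, 3)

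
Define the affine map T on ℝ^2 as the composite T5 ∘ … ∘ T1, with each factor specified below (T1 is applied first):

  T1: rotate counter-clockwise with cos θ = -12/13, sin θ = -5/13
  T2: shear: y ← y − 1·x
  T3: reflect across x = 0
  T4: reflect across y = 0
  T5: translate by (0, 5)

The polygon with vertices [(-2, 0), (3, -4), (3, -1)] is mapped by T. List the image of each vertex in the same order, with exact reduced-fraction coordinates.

image vertices: (-24/13, 79/13), (56/13, -24/13), (41/13, 27/13)

T1 rotate counter-clockwise with cos θ = -12/13, sin θ = -5/13: (-2, 0) → (24/13, 10/13); (3, -4) → (-56/13, 33/13); (3, -1) → (-41/13, -3/13)
T2 shear: y ← y − 1·x: (24/13, 10/13) → (24/13, -14/13); (-56/13, 33/13) → (-56/13, 89/13); (-41/13, -3/13) → (-41/13, 38/13)
T3 reflect across x = 0: (24/13, -14/13) → (-24/13, -14/13); (-56/13, 89/13) → (56/13, 89/13); (-41/13, 38/13) → (41/13, 38/13)
T4 reflect across y = 0: (-24/13, -14/13) → (-24/13, 14/13); (56/13, 89/13) → (56/13, -89/13); (41/13, 38/13) → (41/13, -38/13)
T5 translate by (0, 5): (-24/13, 14/13) → (-24/13, 79/13); (56/13, -89/13) → (56/13, -24/13); (41/13, -38/13) → (41/13, 27/13)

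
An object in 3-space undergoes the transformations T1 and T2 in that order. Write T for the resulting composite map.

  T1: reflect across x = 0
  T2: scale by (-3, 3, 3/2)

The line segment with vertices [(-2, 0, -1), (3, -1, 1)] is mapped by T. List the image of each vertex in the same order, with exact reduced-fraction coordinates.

T1 reflect across x = 0: (-2, 0, -1) → (2, 0, -1); (3, -1, 1) → (-3, -1, 1)
T2 scale by (-3, 3, 3/2): (2, 0, -1) → (-6, 0, -3/2); (-3, -1, 1) → (9, -3, 3/2)

image vertices: (-6, 0, -3/2), (9, -3, 3/2)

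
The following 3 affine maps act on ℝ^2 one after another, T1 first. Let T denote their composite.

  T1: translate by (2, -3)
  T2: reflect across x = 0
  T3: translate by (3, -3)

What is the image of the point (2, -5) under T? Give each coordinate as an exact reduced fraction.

T1 translate by (2, -3): (2, -5) → (4, -8)
T2 reflect across x = 0: (4, -8) → (-4, -8)
T3 translate by (3, -3): (-4, -8) → (-1, -11)

T(p) = (-1, -11)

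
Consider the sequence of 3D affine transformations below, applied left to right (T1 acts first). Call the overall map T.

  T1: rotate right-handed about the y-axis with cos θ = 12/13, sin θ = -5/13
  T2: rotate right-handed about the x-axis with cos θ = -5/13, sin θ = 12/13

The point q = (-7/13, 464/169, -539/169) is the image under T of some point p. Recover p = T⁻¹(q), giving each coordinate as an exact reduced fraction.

T1 = [12/13 0 -5/13 0; 0 1 0 0; 5/13 0 12/13 0; 0 0 0 1]
T2·T1 = [12/13 0 -5/13 0; -60/169 -5/13 -144/169 0; -25/169 12/13 -60/169 0; 0 0 0 1]
det M = 1; M⁻¹ = [12/13 -60/169 -25/169 0; 0 -5/13 12/13 0; -5/13 -144/169 -60/169 0; 0 0 0 1]
M⁻¹ · (-7/13, 464/169, -539/169)ᵀ = (-1, -4, -1)ᵀ

p = (-1, -4, -1)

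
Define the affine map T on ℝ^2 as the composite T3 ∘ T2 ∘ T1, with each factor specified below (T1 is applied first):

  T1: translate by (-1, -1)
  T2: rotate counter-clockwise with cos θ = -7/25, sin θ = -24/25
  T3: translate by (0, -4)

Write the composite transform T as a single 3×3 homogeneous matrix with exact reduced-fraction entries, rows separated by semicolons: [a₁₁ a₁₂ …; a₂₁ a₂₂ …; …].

T1 = [1 0 -1; 0 1 -1; 0 0 1]
T2·T1 = [-7/25 24/25 -17/25; -24/25 -7/25 31/25; 0 0 1]
T3·…·T1 = [-7/25 24/25 -17/25; -24/25 -7/25 -69/25; 0 0 1]

T = [-7/25 24/25 -17/25; -24/25 -7/25 -69/25; 0 0 1]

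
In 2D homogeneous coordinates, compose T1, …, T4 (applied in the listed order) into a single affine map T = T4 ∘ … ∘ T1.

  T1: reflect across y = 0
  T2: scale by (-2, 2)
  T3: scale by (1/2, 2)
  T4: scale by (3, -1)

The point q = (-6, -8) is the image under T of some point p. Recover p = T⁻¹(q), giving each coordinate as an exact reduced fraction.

T1 = [1 0 0; 0 -1 0; 0 0 1]
T2·T1 = [-2 0 0; 0 -2 0; 0 0 1]
T3·…·T1 = [-1 0 0; 0 -4 0; 0 0 1]
T4·…·T1 = [-3 0 0; 0 4 0; 0 0 1]
det M = -12; M⁻¹ = [-1/3 0 0; 0 1/4 0; 0 0 1]
M⁻¹ · (-6, -8)ᵀ = (2, -2)ᵀ

p = (2, -2)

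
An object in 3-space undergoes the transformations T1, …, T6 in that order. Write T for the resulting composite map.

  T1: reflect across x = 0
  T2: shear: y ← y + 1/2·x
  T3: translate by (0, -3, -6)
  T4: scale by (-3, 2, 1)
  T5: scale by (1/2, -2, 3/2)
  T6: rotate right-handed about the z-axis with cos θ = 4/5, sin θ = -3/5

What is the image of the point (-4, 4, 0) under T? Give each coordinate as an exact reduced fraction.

T(p) = (-12, -6, -9)

T1 reflect across x = 0: (-4, 4, 0) → (4, 4, 0)
T2 shear: y ← y + 1/2·x: (4, 4, 0) → (4, 6, 0)
T3 translate by (0, -3, -6): (4, 6, 0) → (4, 3, -6)
T4 scale by (-3, 2, 1): (4, 3, -6) → (-12, 6, -6)
T5 scale by (1/2, -2, 3/2): (-12, 6, -6) → (-6, -12, -9)
T6 rotate right-handed about the z-axis with cos θ = 4/5, sin θ = -3/5: (-6, -12, -9) → (-12, -6, -9)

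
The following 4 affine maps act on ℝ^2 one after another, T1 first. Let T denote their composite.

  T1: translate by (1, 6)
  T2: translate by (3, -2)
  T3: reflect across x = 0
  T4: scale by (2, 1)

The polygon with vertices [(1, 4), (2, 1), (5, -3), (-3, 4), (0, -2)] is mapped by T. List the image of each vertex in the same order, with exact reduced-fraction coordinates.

T1 translate by (1, 6): (1, 4) → (2, 10); (2, 1) → (3, 7); (5, -3) → (6, 3); (-3, 4) → (-2, 10); (0, -2) → (1, 4)
T2 translate by (3, -2): (2, 10) → (5, 8); (3, 7) → (6, 5); (6, 3) → (9, 1); (-2, 10) → (1, 8); (1, 4) → (4, 2)
T3 reflect across x = 0: (5, 8) → (-5, 8); (6, 5) → (-6, 5); (9, 1) → (-9, 1); (1, 8) → (-1, 8); (4, 2) → (-4, 2)
T4 scale by (2, 1): (-5, 8) → (-10, 8); (-6, 5) → (-12, 5); (-9, 1) → (-18, 1); (-1, 8) → (-2, 8); (-4, 2) → (-8, 2)

image vertices: (-10, 8), (-12, 5), (-18, 1), (-2, 8), (-8, 2)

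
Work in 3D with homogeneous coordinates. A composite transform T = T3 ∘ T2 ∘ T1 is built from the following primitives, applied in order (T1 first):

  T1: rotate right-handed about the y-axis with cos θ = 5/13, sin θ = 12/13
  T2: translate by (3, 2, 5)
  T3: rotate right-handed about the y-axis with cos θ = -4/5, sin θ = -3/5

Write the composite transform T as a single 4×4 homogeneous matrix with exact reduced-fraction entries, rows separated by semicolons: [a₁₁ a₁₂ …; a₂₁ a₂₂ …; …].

T1 = [5/13 0 12/13 0; 0 1 0 0; -12/13 0 5/13 0; 0 0 0 1]
T2·T1 = [5/13 0 12/13 3; 0 1 0 2; -12/13 0 5/13 5; 0 0 0 1]
T3·…·T1 = [16/65 0 -63/65 -27/5; 0 1 0 2; 63/65 0 16/65 -11/5; 0 0 0 1]

T = [16/65 0 -63/65 -27/5; 0 1 0 2; 63/65 0 16/65 -11/5; 0 0 0 1]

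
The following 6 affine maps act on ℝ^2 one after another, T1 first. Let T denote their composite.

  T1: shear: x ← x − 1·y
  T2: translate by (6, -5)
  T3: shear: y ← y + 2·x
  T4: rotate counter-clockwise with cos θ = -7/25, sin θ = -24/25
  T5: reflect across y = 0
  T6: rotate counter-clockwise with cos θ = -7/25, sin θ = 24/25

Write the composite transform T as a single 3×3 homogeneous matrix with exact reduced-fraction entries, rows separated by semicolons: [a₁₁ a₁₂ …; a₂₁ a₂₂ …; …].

T1 = [1 -1 0; 0 1 0; 0 0 1]
T2·T1 = [1 -1 6; 0 1 -5; 0 0 1]
T3·…·T1 = [1 -1 6; 2 -1 7; 0 0 1]
T4·…·T1 = [41/25 -17/25 126/25; -38/25 31/25 -193/25; 0 0 1]
T5·…·T1 = [41/25 -17/25 126/25; 38/25 -31/25 193/25; 0 0 1]
T6·…·T1 = [-1199/625 863/625 -5514/625; 718/625 -191/625 1673/625; 0 0 1]

T = [-1199/625 863/625 -5514/625; 718/625 -191/625 1673/625; 0 0 1]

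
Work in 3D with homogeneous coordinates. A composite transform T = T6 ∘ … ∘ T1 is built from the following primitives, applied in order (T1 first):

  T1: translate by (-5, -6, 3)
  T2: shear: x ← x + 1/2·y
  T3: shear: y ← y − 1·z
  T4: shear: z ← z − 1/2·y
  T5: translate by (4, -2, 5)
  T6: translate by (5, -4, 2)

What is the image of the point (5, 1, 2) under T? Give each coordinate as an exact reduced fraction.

T(p) = (13/2, -16, 17)

T1 translate by (-5, -6, 3): (5, 1, 2) → (0, -5, 5)
T2 shear: x ← x + 1/2·y: (0, -5, 5) → (-5/2, -5, 5)
T3 shear: y ← y − 1·z: (-5/2, -5, 5) → (-5/2, -10, 5)
T4 shear: z ← z − 1/2·y: (-5/2, -10, 5) → (-5/2, -10, 10)
T5 translate by (4, -2, 5): (-5/2, -10, 10) → (3/2, -12, 15)
T6 translate by (5, -4, 2): (3/2, -12, 15) → (13/2, -16, 17)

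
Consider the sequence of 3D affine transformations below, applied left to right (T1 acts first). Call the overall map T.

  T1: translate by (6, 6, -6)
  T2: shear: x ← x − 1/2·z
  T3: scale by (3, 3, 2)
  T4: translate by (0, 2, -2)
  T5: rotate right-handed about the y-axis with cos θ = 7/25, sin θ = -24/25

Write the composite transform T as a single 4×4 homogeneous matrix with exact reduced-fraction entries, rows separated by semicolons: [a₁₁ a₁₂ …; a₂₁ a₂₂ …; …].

T = [21/25 0 -117/50 21; 0 3 0 20; 72/25 0 -22/25 22; 0 0 0 1]

T1 = [1 0 0 6; 0 1 0 6; 0 0 1 -6; 0 0 0 1]
T2·T1 = [1 0 -1/2 9; 0 1 0 6; 0 0 1 -6; 0 0 0 1]
T3·…·T1 = [3 0 -3/2 27; 0 3 0 18; 0 0 2 -12; 0 0 0 1]
T4·…·T1 = [3 0 -3/2 27; 0 3 0 20; 0 0 2 -14; 0 0 0 1]
T5·…·T1 = [21/25 0 -117/50 21; 0 3 0 20; 72/25 0 -22/25 22; 0 0 0 1]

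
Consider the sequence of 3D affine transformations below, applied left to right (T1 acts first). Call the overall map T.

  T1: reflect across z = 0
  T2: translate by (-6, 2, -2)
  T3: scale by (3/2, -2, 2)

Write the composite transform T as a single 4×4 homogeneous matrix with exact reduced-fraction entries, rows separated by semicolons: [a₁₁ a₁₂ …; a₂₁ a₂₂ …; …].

T1 = [1 0 0 0; 0 1 0 0; 0 0 -1 0; 0 0 0 1]
T2·T1 = [1 0 0 -6; 0 1 0 2; 0 0 -1 -2; 0 0 0 1]
T3·…·T1 = [3/2 0 0 -9; 0 -2 0 -4; 0 0 -2 -4; 0 0 0 1]

T = [3/2 0 0 -9; 0 -2 0 -4; 0 0 -2 -4; 0 0 0 1]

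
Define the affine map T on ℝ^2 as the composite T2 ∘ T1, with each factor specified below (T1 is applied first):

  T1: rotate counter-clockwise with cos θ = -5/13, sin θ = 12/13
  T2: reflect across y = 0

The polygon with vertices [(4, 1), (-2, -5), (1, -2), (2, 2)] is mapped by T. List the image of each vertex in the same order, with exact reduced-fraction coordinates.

T1 rotate counter-clockwise with cos θ = -5/13, sin θ = 12/13: (4, 1) → (-32/13, 43/13); (-2, -5) → (70/13, 1/13); (1, -2) → (19/13, 22/13); (2, 2) → (-34/13, 14/13)
T2 reflect across y = 0: (-32/13, 43/13) → (-32/13, -43/13); (70/13, 1/13) → (70/13, -1/13); (19/13, 22/13) → (19/13, -22/13); (-34/13, 14/13) → (-34/13, -14/13)

image vertices: (-32/13, -43/13), (70/13, -1/13), (19/13, -22/13), (-34/13, -14/13)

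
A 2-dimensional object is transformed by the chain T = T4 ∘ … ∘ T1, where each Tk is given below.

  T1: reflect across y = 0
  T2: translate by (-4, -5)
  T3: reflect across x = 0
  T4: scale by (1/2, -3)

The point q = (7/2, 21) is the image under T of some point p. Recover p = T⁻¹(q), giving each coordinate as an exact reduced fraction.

p = (-3, 2)

T1 = [1 0 0; 0 -1 0; 0 0 1]
T2·T1 = [1 0 -4; 0 -1 -5; 0 0 1]
T3·…·T1 = [-1 0 4; 0 -1 -5; 0 0 1]
T4·…·T1 = [-1/2 0 2; 0 3 15; 0 0 1]
det M = -3/2; M⁻¹ = [-2 0 4; 0 1/3 -5; 0 0 1]
M⁻¹ · (7/2, 21)ᵀ = (-3, 2)ᵀ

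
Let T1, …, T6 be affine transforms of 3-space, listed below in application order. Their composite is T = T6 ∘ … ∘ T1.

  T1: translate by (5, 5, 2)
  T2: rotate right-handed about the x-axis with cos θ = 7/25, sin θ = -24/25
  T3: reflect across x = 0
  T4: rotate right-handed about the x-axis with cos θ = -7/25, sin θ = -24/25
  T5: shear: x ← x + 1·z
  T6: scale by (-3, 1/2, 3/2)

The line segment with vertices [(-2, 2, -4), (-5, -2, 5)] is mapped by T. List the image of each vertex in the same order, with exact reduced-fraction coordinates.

T1 translate by (5, 5, 2): (-2, 2, -4) → (3, 7, -2); (-5, -2, 5) → (0, 3, 7)
T2 rotate right-handed about the x-axis with cos θ = 7/25, sin θ = -24/25: (3, 7, -2) → (3, 1/25, -182/25); (0, 3, 7) → (0, 189/25, -23/25)
T3 reflect across x = 0: (3, 1/25, -182/25) → (-3, 1/25, -182/25); (0, 189/25, -23/25) → (0, 189/25, -23/25)
T4 rotate right-handed about the x-axis with cos θ = -7/25, sin θ = -24/25: (-3, 1/25, -182/25) → (-3, -7, 2); (0, 189/25, -23/25) → (0, -3, -7)
T5 shear: x ← x + 1·z: (-3, -7, 2) → (-1, -7, 2); (0, -3, -7) → (-7, -3, -7)
T6 scale by (-3, 1/2, 3/2): (-1, -7, 2) → (3, -7/2, 3); (-7, -3, -7) → (21, -3/2, -21/2)

image vertices: (3, -7/2, 3), (21, -3/2, -21/2)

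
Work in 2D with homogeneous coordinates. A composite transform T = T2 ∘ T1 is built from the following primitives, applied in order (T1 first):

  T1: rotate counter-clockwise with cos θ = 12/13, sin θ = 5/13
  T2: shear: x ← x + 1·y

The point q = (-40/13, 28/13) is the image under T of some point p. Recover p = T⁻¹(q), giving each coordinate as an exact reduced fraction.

T1 = [12/13 -5/13 0; 5/13 12/13 0; 0 0 1]
T2·T1 = [17/13 7/13 0; 5/13 12/13 0; 0 0 1]
det M = 1; M⁻¹ = [12/13 -7/13 0; -5/13 17/13 0; 0 0 1]
M⁻¹ · (-40/13, 28/13)ᵀ = (-4, 4)ᵀ

p = (-4, 4)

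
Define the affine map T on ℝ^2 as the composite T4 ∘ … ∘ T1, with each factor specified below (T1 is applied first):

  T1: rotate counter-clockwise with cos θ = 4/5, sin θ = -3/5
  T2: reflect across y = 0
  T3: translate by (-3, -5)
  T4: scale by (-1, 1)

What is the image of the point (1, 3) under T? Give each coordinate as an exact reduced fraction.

T(p) = (2/5, -34/5)

T1 rotate counter-clockwise with cos θ = 4/5, sin θ = -3/5: (1, 3) → (13/5, 9/5)
T2 reflect across y = 0: (13/5, 9/5) → (13/5, -9/5)
T3 translate by (-3, -5): (13/5, -9/5) → (-2/5, -34/5)
T4 scale by (-1, 1): (-2/5, -34/5) → (2/5, -34/5)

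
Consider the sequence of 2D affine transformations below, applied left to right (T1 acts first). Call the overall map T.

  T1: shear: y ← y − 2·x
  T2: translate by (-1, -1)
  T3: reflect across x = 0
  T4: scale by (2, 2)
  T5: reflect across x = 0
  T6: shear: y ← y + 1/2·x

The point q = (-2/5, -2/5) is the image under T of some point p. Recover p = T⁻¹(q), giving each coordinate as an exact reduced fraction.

p = (4/5, 5/2)

T1 = [1 0 0; -2 1 0; 0 0 1]
T2·T1 = [1 0 -1; -2 1 -1; 0 0 1]
T3·…·T1 = [-1 0 1; -2 1 -1; 0 0 1]
T4·…·T1 = [-2 0 2; -4 2 -2; 0 0 1]
T5·…·T1 = [2 0 -2; -4 2 -2; 0 0 1]
T6·…·T1 = [2 0 -2; -3 2 -3; 0 0 1]
det M = 4; M⁻¹ = [1/2 0 1; 3/4 1/2 3; 0 0 1]
M⁻¹ · (-2/5, -2/5)ᵀ = (4/5, 5/2)ᵀ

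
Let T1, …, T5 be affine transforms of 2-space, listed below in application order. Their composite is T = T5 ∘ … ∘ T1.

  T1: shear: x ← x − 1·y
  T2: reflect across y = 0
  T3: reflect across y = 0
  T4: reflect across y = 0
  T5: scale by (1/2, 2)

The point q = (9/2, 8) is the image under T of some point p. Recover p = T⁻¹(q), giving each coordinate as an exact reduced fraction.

T1 = [1 -1 0; 0 1 0; 0 0 1]
T2·T1 = [1 -1 0; 0 -1 0; 0 0 1]
T3·…·T1 = [1 -1 0; 0 1 0; 0 0 1]
T4·…·T1 = [1 -1 0; 0 -1 0; 0 0 1]
T5·…·T1 = [1/2 -1/2 0; 0 -2 0; 0 0 1]
det M = -1; M⁻¹ = [2 -1/2 0; 0 -1/2 0; 0 0 1]
M⁻¹ · (9/2, 8)ᵀ = (5, -4)ᵀ

p = (5, -4)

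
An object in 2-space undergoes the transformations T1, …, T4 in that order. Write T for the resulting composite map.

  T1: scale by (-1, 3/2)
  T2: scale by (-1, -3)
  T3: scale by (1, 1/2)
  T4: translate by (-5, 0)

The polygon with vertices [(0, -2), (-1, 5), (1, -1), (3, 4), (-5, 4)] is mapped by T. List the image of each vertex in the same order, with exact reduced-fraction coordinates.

image vertices: (-5, 9/2), (-6, -45/4), (-4, 9/4), (-2, -9), (-10, -9)

T1 scale by (-1, 3/2): (0, -2) → (0, -3); (-1, 5) → (1, 15/2); (1, -1) → (-1, -3/2); (3, 4) → (-3, 6); (-5, 4) → (5, 6)
T2 scale by (-1, -3): (0, -3) → (0, 9); (1, 15/2) → (-1, -45/2); (-1, -3/2) → (1, 9/2); (-3, 6) → (3, -18); (5, 6) → (-5, -18)
T3 scale by (1, 1/2): (0, 9) → (0, 9/2); (-1, -45/2) → (-1, -45/4); (1, 9/2) → (1, 9/4); (3, -18) → (3, -9); (-5, -18) → (-5, -9)
T4 translate by (-5, 0): (0, 9/2) → (-5, 9/2); (-1, -45/4) → (-6, -45/4); (1, 9/4) → (-4, 9/4); (3, -9) → (-2, -9); (-5, -9) → (-10, -9)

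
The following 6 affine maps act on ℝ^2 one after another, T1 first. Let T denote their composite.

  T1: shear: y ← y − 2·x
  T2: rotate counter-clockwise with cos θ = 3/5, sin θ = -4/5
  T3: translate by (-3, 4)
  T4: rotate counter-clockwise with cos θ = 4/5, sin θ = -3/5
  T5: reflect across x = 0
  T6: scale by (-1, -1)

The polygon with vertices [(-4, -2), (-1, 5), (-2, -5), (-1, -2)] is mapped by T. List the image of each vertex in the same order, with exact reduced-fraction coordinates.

T1 shear: y ← y − 2·x: (-4, -2) → (-4, 6); (-1, 5) → (-1, 7); (-2, -5) → (-2, -1); (-1, -2) → (-1, 0)
T2 rotate counter-clockwise with cos θ = 3/5, sin θ = -4/5: (-4, 6) → (12/5, 34/5); (-1, 7) → (5, 5); (-2, -1) → (-2, 1); (-1, 0) → (-3/5, 4/5)
T3 translate by (-3, 4): (12/5, 34/5) → (-3/5, 54/5); (5, 5) → (2, 9); (-2, 1) → (-5, 5); (-3/5, 4/5) → (-18/5, 24/5)
T4 rotate counter-clockwise with cos θ = 4/5, sin θ = -3/5: (-3/5, 54/5) → (6, 9); (2, 9) → (7, 6); (-5, 5) → (-1, 7); (-18/5, 24/5) → (0, 6)
T5 reflect across x = 0: (6, 9) → (-6, 9); (7, 6) → (-7, 6); (-1, 7) → (1, 7); (0, 6) → (0, 6)
T6 scale by (-1, -1): (-6, 9) → (6, -9); (-7, 6) → (7, -6); (1, 7) → (-1, -7); (0, 6) → (0, -6)

image vertices: (6, -9), (7, -6), (-1, -7), (0, -6)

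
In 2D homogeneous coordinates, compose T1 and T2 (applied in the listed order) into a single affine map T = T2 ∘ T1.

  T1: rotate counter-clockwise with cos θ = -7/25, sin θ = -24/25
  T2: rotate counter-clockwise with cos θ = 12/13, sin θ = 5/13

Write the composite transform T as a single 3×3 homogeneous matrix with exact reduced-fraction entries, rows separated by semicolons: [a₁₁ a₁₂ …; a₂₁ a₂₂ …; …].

T = [36/325 323/325 0; -323/325 36/325 0; 0 0 1]

T1 = [-7/25 24/25 0; -24/25 -7/25 0; 0 0 1]
T2·T1 = [36/325 323/325 0; -323/325 36/325 0; 0 0 1]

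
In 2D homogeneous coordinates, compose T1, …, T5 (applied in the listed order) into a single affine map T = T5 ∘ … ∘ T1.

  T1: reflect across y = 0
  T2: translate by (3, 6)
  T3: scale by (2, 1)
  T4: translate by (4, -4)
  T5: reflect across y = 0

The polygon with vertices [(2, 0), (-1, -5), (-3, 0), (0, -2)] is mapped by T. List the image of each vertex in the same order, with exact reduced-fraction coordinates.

image vertices: (14, -2), (8, -7), (4, -2), (10, -4)

T1 reflect across y = 0: (2, 0) → (2, 0); (-1, -5) → (-1, 5); (-3, 0) → (-3, 0); (0, -2) → (0, 2)
T2 translate by (3, 6): (2, 0) → (5, 6); (-1, 5) → (2, 11); (-3, 0) → (0, 6); (0, 2) → (3, 8)
T3 scale by (2, 1): (5, 6) → (10, 6); (2, 11) → (4, 11); (0, 6) → (0, 6); (3, 8) → (6, 8)
T4 translate by (4, -4): (10, 6) → (14, 2); (4, 11) → (8, 7); (0, 6) → (4, 2); (6, 8) → (10, 4)
T5 reflect across y = 0: (14, 2) → (14, -2); (8, 7) → (8, -7); (4, 2) → (4, -2); (10, 4) → (10, -4)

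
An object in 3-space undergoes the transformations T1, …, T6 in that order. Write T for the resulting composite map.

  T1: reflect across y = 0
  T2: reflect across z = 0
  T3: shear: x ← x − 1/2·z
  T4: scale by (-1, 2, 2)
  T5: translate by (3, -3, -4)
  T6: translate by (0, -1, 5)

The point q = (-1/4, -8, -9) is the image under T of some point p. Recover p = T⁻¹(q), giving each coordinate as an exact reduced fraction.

p = (3/4, 2, 5)

T1 = [1 0 0 0; 0 -1 0 0; 0 0 1 0; 0 0 0 1]
T2·T1 = [1 0 0 0; 0 -1 0 0; 0 0 -1 0; 0 0 0 1]
T3·…·T1 = [1 0 1/2 0; 0 -1 0 0; 0 0 -1 0; 0 0 0 1]
T4·…·T1 = [-1 0 -1/2 0; 0 -2 0 0; 0 0 -2 0; 0 0 0 1]
T5·…·T1 = [-1 0 -1/2 3; 0 -2 0 -3; 0 0 -2 -4; 0 0 0 1]
T6·…·T1 = [-1 0 -1/2 3; 0 -2 0 -4; 0 0 -2 1; 0 0 0 1]
det M = -4; M⁻¹ = [-1 0 1/4 11/4; 0 -1/2 0 -2; 0 0 -1/2 1/2; 0 0 0 1]
M⁻¹ · (-1/4, -8, -9)ᵀ = (3/4, 2, 5)ᵀ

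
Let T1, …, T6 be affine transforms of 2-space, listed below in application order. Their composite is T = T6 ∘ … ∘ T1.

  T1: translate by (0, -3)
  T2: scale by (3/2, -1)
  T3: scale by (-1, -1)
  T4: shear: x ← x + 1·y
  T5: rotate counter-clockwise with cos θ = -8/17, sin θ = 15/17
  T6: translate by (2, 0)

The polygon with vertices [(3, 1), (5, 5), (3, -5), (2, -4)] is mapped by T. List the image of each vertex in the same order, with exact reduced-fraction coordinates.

T1 translate by (0, -3): (3, 1) → (3, -2); (5, 5) → (5, 2); (3, -5) → (3, -8); (2, -4) → (2, -7)
T2 scale by (3/2, -1): (3, -2) → (9/2, 2); (5, 2) → (15/2, -2); (3, -8) → (9/2, 8); (2, -7) → (3, 7)
T3 scale by (-1, -1): (9/2, 2) → (-9/2, -2); (15/2, -2) → (-15/2, 2); (9/2, 8) → (-9/2, -8); (3, 7) → (-3, -7)
T4 shear: x ← x + 1·y: (-9/2, -2) → (-13/2, -2); (-15/2, 2) → (-11/2, 2); (-9/2, -8) → (-25/2, -8); (-3, -7) → (-10, -7)
T5 rotate counter-clockwise with cos θ = -8/17, sin θ = 15/17: (-13/2, -2) → (82/17, -163/34); (-11/2, 2) → (14/17, -197/34); (-25/2, -8) → (220/17, -247/34); (-10, -7) → (185/17, -94/17)
T6 translate by (2, 0): (82/17, -163/34) → (116/17, -163/34); (14/17, -197/34) → (48/17, -197/34); (220/17, -247/34) → (254/17, -247/34); (185/17, -94/17) → (219/17, -94/17)

image vertices: (116/17, -163/34), (48/17, -197/34), (254/17, -247/34), (219/17, -94/17)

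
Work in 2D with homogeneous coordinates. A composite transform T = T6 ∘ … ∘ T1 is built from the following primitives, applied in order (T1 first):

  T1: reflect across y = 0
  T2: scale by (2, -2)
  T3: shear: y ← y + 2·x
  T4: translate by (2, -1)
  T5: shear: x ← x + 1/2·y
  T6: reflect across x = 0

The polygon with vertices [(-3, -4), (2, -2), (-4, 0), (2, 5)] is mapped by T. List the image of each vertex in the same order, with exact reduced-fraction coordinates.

T1 reflect across y = 0: (-3, -4) → (-3, 4); (2, -2) → (2, 2); (-4, 0) → (-4, 0); (2, 5) → (2, -5)
T2 scale by (2, -2): (-3, 4) → (-6, -8); (2, 2) → (4, -4); (-4, 0) → (-8, 0); (2, -5) → (4, 10)
T3 shear: y ← y + 2·x: (-6, -8) → (-6, -20); (4, -4) → (4, 4); (-8, 0) → (-8, -16); (4, 10) → (4, 18)
T4 translate by (2, -1): (-6, -20) → (-4, -21); (4, 4) → (6, 3); (-8, -16) → (-6, -17); (4, 18) → (6, 17)
T5 shear: x ← x + 1/2·y: (-4, -21) → (-29/2, -21); (6, 3) → (15/2, 3); (-6, -17) → (-29/2, -17); (6, 17) → (29/2, 17)
T6 reflect across x = 0: (-29/2, -21) → (29/2, -21); (15/2, 3) → (-15/2, 3); (-29/2, -17) → (29/2, -17); (29/2, 17) → (-29/2, 17)

image vertices: (29/2, -21), (-15/2, 3), (29/2, -17), (-29/2, 17)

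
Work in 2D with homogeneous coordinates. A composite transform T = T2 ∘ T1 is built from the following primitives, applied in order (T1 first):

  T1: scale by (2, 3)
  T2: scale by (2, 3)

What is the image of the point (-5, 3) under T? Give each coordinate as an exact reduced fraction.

T1 scale by (2, 3): (-5, 3) → (-10, 9)
T2 scale by (2, 3): (-10, 9) → (-20, 27)

T(p) = (-20, 27)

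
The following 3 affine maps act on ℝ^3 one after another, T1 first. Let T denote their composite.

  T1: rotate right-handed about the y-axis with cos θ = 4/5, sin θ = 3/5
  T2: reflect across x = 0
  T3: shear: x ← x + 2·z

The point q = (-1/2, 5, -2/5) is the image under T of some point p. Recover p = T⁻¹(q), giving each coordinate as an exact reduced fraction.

p = (0, 5, -1/2)

T1 = [4/5 0 3/5 0; 0 1 0 0; -3/5 0 4/5 0; 0 0 0 1]
T2·T1 = [-4/5 0 -3/5 0; 0 1 0 0; -3/5 0 4/5 0; 0 0 0 1]
T3·…·T1 = [-2 0 1 0; 0 1 0 0; -3/5 0 4/5 0; 0 0 0 1]
det M = -1; M⁻¹ = [-4/5 0 1 0; 0 1 0 0; -3/5 0 2 0; 0 0 0 1]
M⁻¹ · (-1/2, 5, -2/5)ᵀ = (0, 5, -1/2)ᵀ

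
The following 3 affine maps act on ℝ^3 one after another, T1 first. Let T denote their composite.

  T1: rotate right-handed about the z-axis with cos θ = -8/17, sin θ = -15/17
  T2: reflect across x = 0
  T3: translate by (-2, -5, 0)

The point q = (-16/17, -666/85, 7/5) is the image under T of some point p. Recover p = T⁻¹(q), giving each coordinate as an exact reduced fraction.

T1 = [-8/17 15/17 0 0; -15/17 -8/17 0 0; 0 0 1 0; 0 0 0 1]
T2·T1 = [8/17 -15/17 0 0; -15/17 -8/17 0 0; 0 0 1 0; 0 0 0 1]
T3·…·T1 = [8/17 -15/17 0 -2; -15/17 -8/17 0 -5; 0 0 1 0; 0 0 0 1]
det M = -1; M⁻¹ = [8/17 -15/17 0 -59/17; -15/17 -8/17 0 -70/17; 0 0 1 0; 0 0 0 1]
M⁻¹ · (-16/17, -666/85, 7/5)ᵀ = (3, 2/5, 7/5)ᵀ

p = (3, 2/5, 7/5)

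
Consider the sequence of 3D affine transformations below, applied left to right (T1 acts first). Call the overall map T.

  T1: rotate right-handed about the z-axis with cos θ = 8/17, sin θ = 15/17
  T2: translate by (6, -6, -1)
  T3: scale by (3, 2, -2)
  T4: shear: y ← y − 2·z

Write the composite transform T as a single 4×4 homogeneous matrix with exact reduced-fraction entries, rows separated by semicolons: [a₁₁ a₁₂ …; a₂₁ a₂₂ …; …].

T1 = [8/17 -15/17 0 0; 15/17 8/17 0 0; 0 0 1 0; 0 0 0 1]
T2·T1 = [8/17 -15/17 0 6; 15/17 8/17 0 -6; 0 0 1 -1; 0 0 0 1]
T3·…·T1 = [24/17 -45/17 0 18; 30/17 16/17 0 -12; 0 0 -2 2; 0 0 0 1]
T4·…·T1 = [24/17 -45/17 0 18; 30/17 16/17 4 -16; 0 0 -2 2; 0 0 0 1]

T = [24/17 -45/17 0 18; 30/17 16/17 4 -16; 0 0 -2 2; 0 0 0 1]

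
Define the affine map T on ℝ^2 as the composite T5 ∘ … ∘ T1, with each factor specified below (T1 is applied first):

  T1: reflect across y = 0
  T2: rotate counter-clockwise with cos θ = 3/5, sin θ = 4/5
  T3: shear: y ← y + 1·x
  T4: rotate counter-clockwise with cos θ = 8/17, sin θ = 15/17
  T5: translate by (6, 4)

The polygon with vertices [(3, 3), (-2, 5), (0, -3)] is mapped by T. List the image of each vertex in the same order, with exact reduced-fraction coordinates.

image vertices: (318/85, 847/85), (757/85, 478/85), (27/5, 8/5)

T1 reflect across y = 0: (3, 3) → (3, -3); (-2, 5) → (-2, -5); (0, -3) → (0, 3)
T2 rotate counter-clockwise with cos θ = 3/5, sin θ = 4/5: (3, -3) → (21/5, 3/5); (-2, -5) → (14/5, -23/5); (0, 3) → (-12/5, 9/5)
T3 shear: y ← y + 1·x: (21/5, 3/5) → (21/5, 24/5); (14/5, -23/5) → (14/5, -9/5); (-12/5, 9/5) → (-12/5, -3/5)
T4 rotate counter-clockwise with cos θ = 8/17, sin θ = 15/17: (21/5, 24/5) → (-192/85, 507/85); (14/5, -9/5) → (247/85, 138/85); (-12/5, -3/5) → (-3/5, -12/5)
T5 translate by (6, 4): (-192/85, 507/85) → (318/85, 847/85); (247/85, 138/85) → (757/85, 478/85); (-3/5, -12/5) → (27/5, 8/5)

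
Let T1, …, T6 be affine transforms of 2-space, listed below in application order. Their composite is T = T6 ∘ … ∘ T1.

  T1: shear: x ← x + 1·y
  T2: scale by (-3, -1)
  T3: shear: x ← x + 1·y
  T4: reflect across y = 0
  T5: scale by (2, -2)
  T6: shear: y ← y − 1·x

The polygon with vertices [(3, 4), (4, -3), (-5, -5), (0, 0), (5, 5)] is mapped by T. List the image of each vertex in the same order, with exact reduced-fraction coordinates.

image vertices: (-50, 42), (0, 6), (70, -60), (0, 0), (-70, 60)

T1 shear: x ← x + 1·y: (3, 4) → (7, 4); (4, -3) → (1, -3); (-5, -5) → (-10, -5); (0, 0) → (0, 0); (5, 5) → (10, 5)
T2 scale by (-3, -1): (7, 4) → (-21, -4); (1, -3) → (-3, 3); (-10, -5) → (30, 5); (0, 0) → (0, 0); (10, 5) → (-30, -5)
T3 shear: x ← x + 1·y: (-21, -4) → (-25, -4); (-3, 3) → (0, 3); (30, 5) → (35, 5); (0, 0) → (0, 0); (-30, -5) → (-35, -5)
T4 reflect across y = 0: (-25, -4) → (-25, 4); (0, 3) → (0, -3); (35, 5) → (35, -5); (0, 0) → (0, 0); (-35, -5) → (-35, 5)
T5 scale by (2, -2): (-25, 4) → (-50, -8); (0, -3) → (0, 6); (35, -5) → (70, 10); (0, 0) → (0, 0); (-35, 5) → (-70, -10)
T6 shear: y ← y − 1·x: (-50, -8) → (-50, 42); (0, 6) → (0, 6); (70, 10) → (70, -60); (0, 0) → (0, 0); (-70, -10) → (-70, 60)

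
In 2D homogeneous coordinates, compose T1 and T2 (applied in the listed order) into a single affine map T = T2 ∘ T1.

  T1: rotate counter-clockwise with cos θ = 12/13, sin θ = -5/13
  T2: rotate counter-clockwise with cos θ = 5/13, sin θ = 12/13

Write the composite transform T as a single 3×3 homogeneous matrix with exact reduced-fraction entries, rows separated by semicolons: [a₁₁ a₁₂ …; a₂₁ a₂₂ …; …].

T1 = [12/13 5/13 0; -5/13 12/13 0; 0 0 1]
T2·T1 = [120/169 -119/169 0; 119/169 120/169 0; 0 0 1]

T = [120/169 -119/169 0; 119/169 120/169 0; 0 0 1]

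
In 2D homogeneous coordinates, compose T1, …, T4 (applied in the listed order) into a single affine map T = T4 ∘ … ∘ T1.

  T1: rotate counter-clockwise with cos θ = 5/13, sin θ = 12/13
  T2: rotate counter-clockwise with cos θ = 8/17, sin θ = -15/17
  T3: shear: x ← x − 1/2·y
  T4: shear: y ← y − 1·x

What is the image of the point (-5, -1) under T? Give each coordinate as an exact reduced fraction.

T(p) = (-141/34, 91/34)

T1 rotate counter-clockwise with cos θ = 5/13, sin θ = 12/13: (-5, -1) → (-1, -5)
T2 rotate counter-clockwise with cos θ = 8/17, sin θ = -15/17: (-1, -5) → (-83/17, -25/17)
T3 shear: x ← x − 1/2·y: (-83/17, -25/17) → (-141/34, -25/17)
T4 shear: y ← y − 1·x: (-141/34, -25/17) → (-141/34, 91/34)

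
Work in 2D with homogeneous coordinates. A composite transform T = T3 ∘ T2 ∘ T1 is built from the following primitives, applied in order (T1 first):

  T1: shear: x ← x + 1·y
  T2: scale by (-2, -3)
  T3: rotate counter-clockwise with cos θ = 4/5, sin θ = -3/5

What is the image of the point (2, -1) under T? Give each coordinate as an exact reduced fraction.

T1 shear: x ← x + 1·y: (2, -1) → (1, -1)
T2 scale by (-2, -3): (1, -1) → (-2, 3)
T3 rotate counter-clockwise with cos θ = 4/5, sin θ = -3/5: (-2, 3) → (1/5, 18/5)

T(p) = (1/5, 18/5)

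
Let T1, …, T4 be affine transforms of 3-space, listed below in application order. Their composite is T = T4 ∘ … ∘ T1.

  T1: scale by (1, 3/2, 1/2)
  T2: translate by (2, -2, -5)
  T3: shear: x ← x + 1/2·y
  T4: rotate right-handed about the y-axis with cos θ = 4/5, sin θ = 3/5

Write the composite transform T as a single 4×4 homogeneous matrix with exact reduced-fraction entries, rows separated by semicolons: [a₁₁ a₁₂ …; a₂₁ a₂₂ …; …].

T = [4/5 3/5 3/10 -11/5; 0 3/2 0 -2; -3/5 -9/20 2/5 -23/5; 0 0 0 1]

T1 = [1 0 0 0; 0 3/2 0 0; 0 0 1/2 0; 0 0 0 1]
T2·T1 = [1 0 0 2; 0 3/2 0 -2; 0 0 1/2 -5; 0 0 0 1]
T3·…·T1 = [1 3/4 0 1; 0 3/2 0 -2; 0 0 1/2 -5; 0 0 0 1]
T4·…·T1 = [4/5 3/5 3/10 -11/5; 0 3/2 0 -2; -3/5 -9/20 2/5 -23/5; 0 0 0 1]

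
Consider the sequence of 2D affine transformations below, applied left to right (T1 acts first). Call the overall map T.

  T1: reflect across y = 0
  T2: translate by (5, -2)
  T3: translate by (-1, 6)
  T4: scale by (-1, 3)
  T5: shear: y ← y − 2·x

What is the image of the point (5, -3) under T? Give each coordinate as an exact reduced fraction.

T1 reflect across y = 0: (5, -3) → (5, 3)
T2 translate by (5, -2): (5, 3) → (10, 1)
T3 translate by (-1, 6): (10, 1) → (9, 7)
T4 scale by (-1, 3): (9, 7) → (-9, 21)
T5 shear: y ← y − 2·x: (-9, 21) → (-9, 39)

T(p) = (-9, 39)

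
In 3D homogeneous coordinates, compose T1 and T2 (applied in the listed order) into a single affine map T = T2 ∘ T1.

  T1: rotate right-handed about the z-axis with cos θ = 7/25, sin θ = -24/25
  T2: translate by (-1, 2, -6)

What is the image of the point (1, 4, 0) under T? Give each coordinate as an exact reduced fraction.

T1 rotate right-handed about the z-axis with cos θ = 7/25, sin θ = -24/25: (1, 4, 0) → (103/25, 4/25, 0)
T2 translate by (-1, 2, -6): (103/25, 4/25, 0) → (78/25, 54/25, -6)

T(p) = (78/25, 54/25, -6)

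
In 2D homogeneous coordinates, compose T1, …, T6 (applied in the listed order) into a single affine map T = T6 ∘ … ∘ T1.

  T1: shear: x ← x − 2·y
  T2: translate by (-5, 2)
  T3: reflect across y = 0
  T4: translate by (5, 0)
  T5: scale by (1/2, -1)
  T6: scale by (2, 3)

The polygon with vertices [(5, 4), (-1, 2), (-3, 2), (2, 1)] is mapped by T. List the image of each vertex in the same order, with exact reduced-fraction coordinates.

T1 shear: x ← x − 2·y: (5, 4) → (-3, 4); (-1, 2) → (-5, 2); (-3, 2) → (-7, 2); (2, 1) → (0, 1)
T2 translate by (-5, 2): (-3, 4) → (-8, 6); (-5, 2) → (-10, 4); (-7, 2) → (-12, 4); (0, 1) → (-5, 3)
T3 reflect across y = 0: (-8, 6) → (-8, -6); (-10, 4) → (-10, -4); (-12, 4) → (-12, -4); (-5, 3) → (-5, -3)
T4 translate by (5, 0): (-8, -6) → (-3, -6); (-10, -4) → (-5, -4); (-12, -4) → (-7, -4); (-5, -3) → (0, -3)
T5 scale by (1/2, -1): (-3, -6) → (-3/2, 6); (-5, -4) → (-5/2, 4); (-7, -4) → (-7/2, 4); (0, -3) → (0, 3)
T6 scale by (2, 3): (-3/2, 6) → (-3, 18); (-5/2, 4) → (-5, 12); (-7/2, 4) → (-7, 12); (0, 3) → (0, 9)

image vertices: (-3, 18), (-5, 12), (-7, 12), (0, 9)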